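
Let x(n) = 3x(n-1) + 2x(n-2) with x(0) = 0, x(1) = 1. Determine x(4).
Computing the sequence terms:
0, 1, 3, 11, 39

39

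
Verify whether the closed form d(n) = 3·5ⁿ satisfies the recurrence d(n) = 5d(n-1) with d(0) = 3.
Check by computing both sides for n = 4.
From the recurrence with d(0) = 3:
  d(0) = 3, d(1) = 15, d(2) = 75, d(3) = 375, d(4) = 1875
  so the recurrence gives d(4) = 1875.
From the proposed closed form d(n) = 3·5ⁿ:
  d(4) = 1875.
Both sides give 1875 at n = 4, and the initial condition(s) match, so the closed form is consistent.

Yes, the closed form is correct.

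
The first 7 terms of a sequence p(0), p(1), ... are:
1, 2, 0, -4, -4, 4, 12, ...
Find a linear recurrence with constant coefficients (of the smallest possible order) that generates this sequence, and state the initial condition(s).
Look for the lowest-order linear relation among consecutive terms.
Observation: p(n) - 1·p(n-1) - (-2)·p(n-2) = 0 holds for the shown terms, and no order-1 relation p(n) = α·p(n-1) + β fits.
Check at n=3: 1·0 + (-2)·2 = -4. ✓

p(n) = p(n-1) - 2p(n-2), p(0) = 1, p(1) = 2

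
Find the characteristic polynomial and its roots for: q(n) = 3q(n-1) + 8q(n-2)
Substitute q(n) = rⁿ and divide through by rⁿ⁻²: r² - 3r - 8 = 0
Discriminant: 3² + 4·8 = 41, not a perfect square, so by the quadratic formula r = (3 ± √41)/2.
General solution: q(n) = A·r₁ⁿ + B·r₂ⁿ where r₁,r₂ = (3 ± √41)/2

Characteristic: r² - 3r - 8 = 0, Roots: r = (3 ± √41)/2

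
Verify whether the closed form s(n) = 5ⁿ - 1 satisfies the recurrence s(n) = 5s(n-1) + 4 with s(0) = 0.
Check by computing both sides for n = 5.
From the recurrence with s(0) = 0:
  s(0) = 0, s(1) = 4, s(2) = 24, s(3) = 124, s(4) = 624, s(5) = 3124
  so the recurrence gives s(5) = 3124.
From the proposed closed form s(n) = 5ⁿ - 1:
  s(5) = 3124.
Both sides give 3124 at n = 5, and the initial condition(s) match, so the closed form is consistent.

Yes, the closed form is correct.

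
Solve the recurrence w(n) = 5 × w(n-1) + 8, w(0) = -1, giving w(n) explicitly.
Recurrence: w(n) = 5 × w(n-1) + 8, initial: w(0) = -1.
Try w(n) = A·5ⁿ + C. Substituting: A·5ⁿ + C = 5(A·5ⁿ⁻¹ + C) + 8 = A·5ⁿ + 5C + 8, so C = 5C + 8, giving C = -2. Then w(0) = A - 2 = -1 gives A = 1.

w(n) = 5ⁿ - 2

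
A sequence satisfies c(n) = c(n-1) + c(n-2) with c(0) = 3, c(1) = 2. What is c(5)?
Computing the sequence terms:
3, 2, 5, 7, 12, 19

19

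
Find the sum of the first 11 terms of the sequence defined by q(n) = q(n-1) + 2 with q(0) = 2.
Computing the sequence terms: 2, 4, 6, 8, 10, 12, 14, 16, 18, 20, 22
Adding these values together:

132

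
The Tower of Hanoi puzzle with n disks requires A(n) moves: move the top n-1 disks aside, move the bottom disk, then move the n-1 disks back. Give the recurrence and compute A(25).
Moving n disks = move the top n-1 disks aside (A(n-1) moves) + move the largest disk (1 move) + move the n-1 disks back on top (A(n-1) moves), so A(n) = 2A(n-1) + 1, with A(1) = 1 (a single disk takes one move).
First terms: 1, 3, 7, 15, 31, 63, … — each is one less than a power of 2. Indeed A(n) + 1 = 2(A(n-1) + 1) with A(1) + 1 = 2, so A(n) + 1 = 2ⁿ and A(n) = 2ⁿ - 1.
Hence A(25) = 2^25 - 1 = 33554432 - 1 = 33554431.

A(n) = 2A(n-1) + 1, A(1) = 1; A(25) = 33554431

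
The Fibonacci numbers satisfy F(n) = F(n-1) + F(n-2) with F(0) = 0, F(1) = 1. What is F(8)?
Computing the sequence terms:
0, 1, 1, 2, 3, 5, 8, 13, 21

21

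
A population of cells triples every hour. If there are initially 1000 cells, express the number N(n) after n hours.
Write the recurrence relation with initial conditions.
Each hour multiplies the count by 3, so the count after n hours depends only on the count after n-1 hours: N(n) = 3 × N(n-1). The starting count gives N(0) = 1000.
Unrolling n times gives the closed form N(n) = 1000 × 3ⁿ.

N(n) = 3 × N(n-1), N(0) = 1000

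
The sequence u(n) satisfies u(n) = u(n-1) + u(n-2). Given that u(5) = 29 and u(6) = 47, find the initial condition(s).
Work backwards using u(k) = u(k+2) - u(k+1):
u(4) = u(6) - u(5) = 47 - 29 = 18
u(3) = u(5) - u(4) = 29 - 18 = 11
u(2) = u(4) - u(3) = 18 - 11 = 7
u(1) = u(3) - u(2) = 11 - 7 = 4
u(0) = u(2) - u(1) = 7 - 4 = 3

u(0) = 3, u(1) = 4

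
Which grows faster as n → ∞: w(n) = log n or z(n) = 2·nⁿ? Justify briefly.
Comparing growth rates:
Growth-rate hierarchy: log n ≺ any polynomial ≺ any exponential cⁿ (c>1) ≺ n! ≺ nⁿ.
super-exponential nⁿ dominates logarithmic asymptotically.

z(n) grows faster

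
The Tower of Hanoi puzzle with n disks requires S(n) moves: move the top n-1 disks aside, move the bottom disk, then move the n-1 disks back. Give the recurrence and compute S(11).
Moving n disks = move the top n-1 disks aside (S(n-1) moves) + move the largest disk (1 move) + move the n-1 disks back on top (S(n-1) moves), so S(n) = 2S(n-1) + 1, with S(1) = 1 (a single disk takes one move).
First terms: 1, 3, 7, 15, 31, 63, … — each is one less than a power of 2. Indeed S(n) + 1 = 2(S(n-1) + 1) with S(1) + 1 = 2, so S(n) + 1 = 2ⁿ and S(n) = 2ⁿ - 1.
Hence S(11) = 2^11 - 1 = 2048 - 1 = 2047.

S(n) = 2S(n-1) + 1, S(1) = 1; S(11) = 2047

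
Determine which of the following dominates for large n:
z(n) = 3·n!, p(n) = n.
Comparing growth rates:
Growth-rate hierarchy: log n ≺ any polynomial ≺ any exponential cⁿ (c>1) ≺ n! ≺ nⁿ.
factorial dominates polynomial degree 1 asymptotically.

z(n) grows faster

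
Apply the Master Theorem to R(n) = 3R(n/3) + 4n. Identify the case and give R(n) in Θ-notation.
Master Theorem template: R(n) = a·R(n/b) + f(n).
Here: a=3, b=3, f(n)=4n
Compute log_b(a) = log_3(3) = 1.
f(n) = 4n = Θ(n). Case 2: R(n) = Θ(n log n).

Case 2: R(n) = Θ(n log n)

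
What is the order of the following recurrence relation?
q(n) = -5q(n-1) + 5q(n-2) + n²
The order is the largest lag k for which q(n-k) appears. Here the deepest term is q(n-2) (the n² term is non-homogeneous and does not affect the order), so the order is 2.

Order 2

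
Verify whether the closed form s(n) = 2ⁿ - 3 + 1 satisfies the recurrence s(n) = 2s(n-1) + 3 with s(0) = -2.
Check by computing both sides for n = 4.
From the recurrence with s(0) = -2:
  s(0) = -2, s(1) = -1, s(2) = 1, s(3) = 5, s(4) = 13
  so the recurrence gives s(4) = 13.
From the proposed closed form s(n) = 2ⁿ - 3 + 1:
  s(4) = 14.
The recurrence gives 13 but the closed form gives 14, so the closed form does not satisfy the recurrence.

No, the closed form is incorrect.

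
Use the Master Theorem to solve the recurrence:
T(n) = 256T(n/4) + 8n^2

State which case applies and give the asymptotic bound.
Master Theorem template: T(n) = a·T(n/b) + f(n).
Here: a=256, b=4, f(n)=8n^2
Compute log_b(a) = log_4(256) = 4.
f(n) = 8n^2 = O(n^(4-ε)) with ε = 2. Case 1: T(n) = Θ(n^log_b(a)) = Θ(n^4).

Case 1: T(n) = Θ(n^4)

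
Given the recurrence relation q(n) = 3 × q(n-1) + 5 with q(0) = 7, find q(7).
Computing step by step:
q(0) = 7
q(1) = 3 × 7 + 5 = 26
q(2) = 3 × 26 + 5 = 83
q(3) = 3 × 83 + 5 = 254
q(4) = 3 × 254 + 5 = 767
q(5) = 3 × 767 + 5 = 2306
q(6) = 3 × 2306 + 5 = 6923
q(7) = 3 × 6923 + 5 = 20774

20774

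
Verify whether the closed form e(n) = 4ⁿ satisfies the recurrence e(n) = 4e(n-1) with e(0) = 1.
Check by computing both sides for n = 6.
From the recurrence with e(0) = 1:
  e(0) = 1, e(1) = 4, e(2) = 16, e(3) = 64, e(4) = 256, e(5) = 1024, e(6) = 4096
  so the recurrence gives e(6) = 4096.
From the proposed closed form e(n) = 4ⁿ:
  e(6) = 4096.
Both sides give 4096 at n = 6, and the initial condition(s) match, so the closed form is consistent.

Yes, the closed form is correct.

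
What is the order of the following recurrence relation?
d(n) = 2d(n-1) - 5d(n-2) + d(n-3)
The order is the largest lag k for which d(n-k) appears. Here the deepest term is d(n-3), so the order is 3.

Order 3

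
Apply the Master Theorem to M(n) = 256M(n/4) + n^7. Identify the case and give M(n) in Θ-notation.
Master Theorem template: M(n) = a·M(n/b) + f(n).
Here: a=256, b=4, f(n)=n^7
Compute log_b(a) = log_4(256) = 4.
f(n) = n^7 = Ω(n^(4+ε)) with ε = 3, and the regularity condition holds (a·f(n/b) = (a/b^7)·f(n) with a/b^7 = 4^-3 < 1). Case 3: M(n) = Θ(f(n)) = Θ(n^7).

Case 3: M(n) = Θ(n^7)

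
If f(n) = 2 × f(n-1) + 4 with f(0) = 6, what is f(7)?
Computing step by step:
f(0) = 6
f(1) = 2 × 6 + 4 = 16
f(2) = 2 × 16 + 4 = 36
f(3) = 2 × 36 + 4 = 76
f(4) = 2 × 76 + 4 = 156
f(5) = 2 × 156 + 4 = 316
f(6) = 2 × 316 + 4 = 636
f(7) = 2 × 636 + 4 = 1276

1276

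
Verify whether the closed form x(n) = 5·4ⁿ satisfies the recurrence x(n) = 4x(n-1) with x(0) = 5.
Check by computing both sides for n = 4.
From the recurrence with x(0) = 5:
  x(0) = 5, x(1) = 20, x(2) = 80, x(3) = 320, x(4) = 1280
  so the recurrence gives x(4) = 1280.
From the proposed closed form x(n) = 5·4ⁿ:
  x(4) = 1280.
Both sides give 1280 at n = 4, and the initial condition(s) match, so the closed form is consistent.

Yes, the closed form is correct.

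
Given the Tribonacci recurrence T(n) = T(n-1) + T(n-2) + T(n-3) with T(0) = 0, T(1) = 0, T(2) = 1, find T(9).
Computing the sequence terms:
0, 0, 1, 1, 2, 4, 7, 13, 24, 44

44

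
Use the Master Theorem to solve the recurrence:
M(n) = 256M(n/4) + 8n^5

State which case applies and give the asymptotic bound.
Master Theorem template: M(n) = a·M(n/b) + f(n).
Here: a=256, b=4, f(n)=8n^5
Compute log_b(a) = log_4(256) = 4.
f(n) = 8n^5 = Ω(n^(4+ε)) with ε = 1, and the regularity condition holds (a·f(n/b) = (a/b^5)·f(n) with a/b^5 = 4^-1 < 1). Case 3: M(n) = Θ(f(n)) = Θ(n^5).

Case 3: M(n) = Θ(n^5)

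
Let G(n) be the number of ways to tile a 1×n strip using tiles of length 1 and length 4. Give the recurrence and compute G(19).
Condition on the last tile: it has length 1 (leaving a 1×(n-1) strip) or length 4 (leaving a 1×(n-4) strip), so G(n) = G(n-1) + G(n-4) (order-4 linear recurrence).
For 0 ≤ i < 4 only unit tiles fit, so G(i) = 1.
Iterating the recurrence: G(4) = 2, G(5) = 3, G(6) = 4, G(7) = 5, G(8) = 7, G(9) = 10, G(10) = 14, G(11) = 19, G(12) = 26, G(13) = 36, G(14) = 50, G(15) = 69, G(16) = 95, G(17) = 131, G(18) = 181, G(19) = 250.

G(n) = G(n-1) + G(n-4), with G(i) = 1 for 0 ≤ i < 4; G(19) = 250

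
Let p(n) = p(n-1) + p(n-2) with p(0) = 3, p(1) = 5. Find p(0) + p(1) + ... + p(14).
Computing the sequence terms: 3, 5, 8, 13, 21, 34, 55, 89, 144, 233, 377, 610, 987, 1597, 2584
Adding these values together:

6760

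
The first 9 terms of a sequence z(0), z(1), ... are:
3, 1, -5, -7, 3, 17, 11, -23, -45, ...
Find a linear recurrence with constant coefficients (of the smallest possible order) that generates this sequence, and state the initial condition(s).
Look for the lowest-order linear relation among consecutive terms.
Observation: z(n) - 1·z(n-1) - (-2)·z(n-2) = 0 holds for the shown terms, and no order-1 relation z(n) = α·z(n-1) + β fits.
Check at n=3: 1·-5 + (-2)·1 = -7. ✓

z(n) = z(n-1) - 2z(n-2), z(0) = 3, z(1) = 1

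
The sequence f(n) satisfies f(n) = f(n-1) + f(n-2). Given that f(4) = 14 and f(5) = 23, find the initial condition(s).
Work backwards using f(k) = f(k+2) - f(k+1):
f(3) = f(5) - f(4) = 23 - 14 = 9
f(2) = f(4) - f(3) = 14 - 9 = 5
f(1) = f(3) - f(2) = 9 - 5 = 4
f(0) = f(2) - f(1) = 5 - 4 = 1

f(0) = 1, f(1) = 4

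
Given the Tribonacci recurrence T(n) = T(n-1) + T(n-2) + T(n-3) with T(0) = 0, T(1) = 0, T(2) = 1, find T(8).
Computing the sequence terms:
0, 0, 1, 1, 2, 4, 7, 13, 24

24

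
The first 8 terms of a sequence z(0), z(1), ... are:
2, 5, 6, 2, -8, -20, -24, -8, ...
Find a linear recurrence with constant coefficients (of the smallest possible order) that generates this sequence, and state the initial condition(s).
Look for the lowest-order linear relation among consecutive terms.
Observation: z(n) - 2·z(n-1) - (-2)·z(n-2) = 0 holds for the shown terms, and no order-1 relation z(n) = α·z(n-1) + β fits.
Check at n=3: 2·6 + (-2)·5 = 2. ✓

z(n) = 2z(n-1) - 2z(n-2), z(0) = 2, z(1) = 5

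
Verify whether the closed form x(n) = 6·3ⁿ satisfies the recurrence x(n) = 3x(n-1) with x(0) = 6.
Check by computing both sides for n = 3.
From the recurrence with x(0) = 6:
  x(0) = 6, x(1) = 18, x(2) = 54, x(3) = 162
  so the recurrence gives x(3) = 162.
From the proposed closed form x(n) = 6·3ⁿ:
  x(3) = 162.
Both sides give 162 at n = 3, and the initial condition(s) match, so the closed form is consistent.

Yes, the closed form is correct.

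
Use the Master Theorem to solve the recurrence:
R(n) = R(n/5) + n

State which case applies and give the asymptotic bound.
Master Theorem template: R(n) = a·R(n/b) + f(n).
Here: a=1, b=5, f(n)=n
Compute log_b(a) = log_5(1) = 0.
f(n) = n = Ω(n^(0+ε)) with ε = 1, and the regularity condition holds (a·f(n/b) = (a/b^1)·f(n) with a/b^1 = 5^-1 < 1). Case 3: R(n) = Θ(f(n)) = Θ(n).

Case 3: R(n) = Θ(n)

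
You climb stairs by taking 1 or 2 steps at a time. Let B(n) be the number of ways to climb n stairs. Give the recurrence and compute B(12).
Condition on the size of the last step (1 to 2): before it there were n-1, …, n-2 stairs climbed, and these cases are disjoint, so B(n) = B(n-1) + B(n-2) (Fibonacci-type sequence).
Initial conditions by direct count (compositions of i into parts ≤ 2): B(1) = 1; B(2) = 2.
Iterating the recurrence: B(3) = 3, B(4) = 5, B(5) = 8, B(6) = 13, B(7) = 21, B(8) = 34, B(9) = 55, B(10) = 89, B(11) = 144, B(12) = 233.

B(n) = B(n-1) + B(n-2), B(1) = 1, B(2) = 2; B(12) = 233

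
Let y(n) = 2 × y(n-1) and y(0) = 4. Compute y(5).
Computing step by step:
y(0) = 4
y(1) = 2 × 4 = 8
y(2) = 2 × 8 = 16
y(3) = 2 × 16 = 32
y(4) = 2 × 32 = 64
y(5) = 2 × 64 = 128

128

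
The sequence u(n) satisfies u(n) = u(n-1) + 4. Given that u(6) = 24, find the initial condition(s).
u(6) = u(0) + 6·4, so u(0) = 24 - 24 = 0.

u(0) = 0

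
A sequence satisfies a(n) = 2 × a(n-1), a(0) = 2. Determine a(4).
Computing step by step:
a(0) = 2
a(1) = 2 × 2 = 4
a(2) = 2 × 4 = 8
a(3) = 2 × 8 = 16
a(4) = 2 × 16 = 32

32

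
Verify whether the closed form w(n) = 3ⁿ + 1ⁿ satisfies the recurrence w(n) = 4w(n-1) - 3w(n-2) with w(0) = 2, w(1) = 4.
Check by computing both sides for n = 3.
From the recurrence with w(0) = 2, w(1) = 4:
  w(0) = 2, w(1) = 4, w(2) = 10, w(3) = 28
  so the recurrence gives w(3) = 28.
From the proposed closed form w(n) = 3ⁿ + 1ⁿ:
  w(3) = 28.
Both sides give 28 at n = 3, and the initial condition(s) match, so the closed form is consistent.

Yes, the closed form is correct.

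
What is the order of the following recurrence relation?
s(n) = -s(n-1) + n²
The order is the largest lag k for which s(n-k) appears. Here the deepest term is s(n-1) (the n² term is non-homogeneous and does not affect the order), so the order is 1.

Order 1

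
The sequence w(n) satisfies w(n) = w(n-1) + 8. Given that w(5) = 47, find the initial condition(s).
w(5) = w(0) + 5·8, so w(0) = 47 - 40 = 7.

w(0) = 7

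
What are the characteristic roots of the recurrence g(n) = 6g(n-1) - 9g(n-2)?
Substitute g(n) = rⁿ and divide through by rⁿ⁻²: r² - 6r + 9 = 0
Factor: (r - 3)² = 0, so r = 3 (double root).
General solution: g(n) = (A + Bn)·3ⁿ

Characteristic: r² - 6r + 9 = 0, Roots: r = 3 (double root)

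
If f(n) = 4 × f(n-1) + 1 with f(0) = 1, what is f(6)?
Computing step by step:
f(0) = 1
f(1) = 4 × 1 + 1 = 5
f(2) = 4 × 5 + 1 = 21
f(3) = 4 × 21 + 1 = 85
f(4) = 4 × 85 + 1 = 341
f(5) = 4 × 341 + 1 = 1365
f(6) = 4 × 1365 + 1 = 5461

5461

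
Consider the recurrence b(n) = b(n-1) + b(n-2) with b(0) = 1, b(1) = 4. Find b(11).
Computing the sequence terms:
1, 4, 5, 9, 14, 23, 37, 60, 97, 157, 254, 411

411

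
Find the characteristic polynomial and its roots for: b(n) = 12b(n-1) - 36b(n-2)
Substitute b(n) = rⁿ and divide through by rⁿ⁻²: r² - 12r + 36 = 0
Factor: (r - 6)² = 0, so r = 6 (double root).
General solution: b(n) = (A + Bn)·6ⁿ

Characteristic: r² - 12r + 36 = 0, Roots: r = 6 (double root)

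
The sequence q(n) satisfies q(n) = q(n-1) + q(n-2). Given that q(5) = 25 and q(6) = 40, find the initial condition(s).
Work backwards using q(k) = q(k+2) - q(k+1):
q(4) = q(6) - q(5) = 40 - 25 = 15
q(3) = q(5) - q(4) = 25 - 15 = 10
q(2) = q(4) - q(3) = 15 - 10 = 5
q(1) = q(3) - q(2) = 10 - 5 = 5
q(0) = q(2) - q(1) = 5 - 5 = 0

q(0) = 0, q(1) = 5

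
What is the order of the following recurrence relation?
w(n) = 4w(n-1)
The order is the largest lag k for which w(n-k) appears. Here the deepest term is w(n-1), so the order is 1.

Order 1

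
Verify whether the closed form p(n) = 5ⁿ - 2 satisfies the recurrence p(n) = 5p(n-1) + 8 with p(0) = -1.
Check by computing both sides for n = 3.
From the recurrence with p(0) = -1:
  p(0) = -1, p(1) = 3, p(2) = 23, p(3) = 123
  so the recurrence gives p(3) = 123.
From the proposed closed form p(n) = 5ⁿ - 2:
  p(3) = 123.
Both sides give 123 at n = 3, and the initial condition(s) match, so the closed form is consistent.

Yes, the closed form is correct.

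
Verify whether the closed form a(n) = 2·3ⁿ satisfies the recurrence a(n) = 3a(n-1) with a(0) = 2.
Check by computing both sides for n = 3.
From the recurrence with a(0) = 2:
  a(0) = 2, a(1) = 6, a(2) = 18, a(3) = 54
  so the recurrence gives a(3) = 54.
From the proposed closed form a(n) = 2·3ⁿ:
  a(3) = 54.
Both sides give 54 at n = 3, and the initial condition(s) match, so the closed form is consistent.

Yes, the closed form is correct.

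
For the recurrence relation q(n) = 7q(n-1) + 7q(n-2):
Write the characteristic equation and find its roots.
Substitute q(n) = rⁿ and divide through by rⁿ⁻²: r² - 7r - 7 = 0
Discriminant: 7² + 4·7 = 77, not a perfect square, so by the quadratic formula r = (7 ± √77)/2.
General solution: q(n) = A·r₁ⁿ + B·r₂ⁿ where r₁,r₂ = (7 ± √77)/2

Characteristic: r² - 7r - 7 = 0, Roots: r = (7 ± √77)/2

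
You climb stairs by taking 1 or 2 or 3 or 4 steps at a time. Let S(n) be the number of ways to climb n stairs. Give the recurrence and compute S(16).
Condition on the size of the last step (1 to 4): before it there were n-1, …, n-4 stairs climbed, and these cases are disjoint, so S(n) = S(n-1) + S(n-2) + S(n-3) + S(n-4) (order-4 linear recurrence).
Initial conditions by direct count (compositions of i into parts ≤ 4): S(1) = 1; S(2) = 2; S(3) = 4; S(4) = 8.
Iterating the recurrence: S(5) = 15, S(6) = 29, S(7) = 56, S(8) = 108, S(9) = 208, S(10) = 401, S(11) = 773, S(12) = 1490, S(13) = 2872, S(14) = 5536, S(15) = 10671, S(16) = 20569.

S(n) = S(n-1) + S(n-2) + S(n-3) + S(n-4), S(1) = 1, S(2) = 2, S(3) = 4, S(4) = 8; S(16) = 20569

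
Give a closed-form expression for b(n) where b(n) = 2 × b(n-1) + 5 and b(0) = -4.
Recurrence: b(n) = 2 × b(n-1) + 5, initial: b(0) = -4.
Try b(n) = A·2ⁿ + C. Substituting: A·2ⁿ + C = 2(A·2ⁿ⁻¹ + C) + 5 = A·2ⁿ + 2C + 5, so C = 2C + 5, giving C = -5. Then b(0) = A - 5 = -4 gives A = 1.

b(n) = 2ⁿ - 5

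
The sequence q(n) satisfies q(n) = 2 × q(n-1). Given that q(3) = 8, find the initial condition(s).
In general q(n) = 2ⁿ · q(0). At n = 3: q(0) = q(3) / 2^3 = 8 / 8 = 1.

q(0) = 1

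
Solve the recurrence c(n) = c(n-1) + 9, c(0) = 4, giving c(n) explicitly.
Recurrence: c(n) = c(n-1) + 9, initial: c(0) = 4.
Each step adds 9, so c(n) = c(0) + 9n = 9n + 4.

c(n) = 9n + 4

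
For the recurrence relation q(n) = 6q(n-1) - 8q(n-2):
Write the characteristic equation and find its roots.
Substitute q(n) = rⁿ and divide through by rⁿ⁻²: r² - 6r + 8 = 0
Factor: (r - 4)(r - 2) = 0, so r = 4, 2.
General solution: q(n) = A·4ⁿ + B·2ⁿ

Characteristic: r² - 6r + 8 = 0, Roots: r = 4, 2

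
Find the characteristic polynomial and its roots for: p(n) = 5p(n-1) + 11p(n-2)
Substitute p(n) = rⁿ and divide through by rⁿ⁻²: r² - 5r - 11 = 0
Discriminant: 5² + 4·11 = 69, not a perfect square, so by the quadratic formula r = (5 ± √69)/2.
General solution: p(n) = A·r₁ⁿ + B·r₂ⁿ where r₁,r₂ = (5 ± √69)/2

Characteristic: r² - 5r - 11 = 0, Roots: r = (5 ± √69)/2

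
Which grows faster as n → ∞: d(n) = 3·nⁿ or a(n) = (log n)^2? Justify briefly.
Comparing growth rates:
Growth-rate hierarchy: log n ≺ any polynomial ≺ any exponential cⁿ (c>1) ≺ n! ≺ nⁿ.
super-exponential nⁿ dominates polylogarithmic (log n)^2 asymptotically.

d(n) grows faster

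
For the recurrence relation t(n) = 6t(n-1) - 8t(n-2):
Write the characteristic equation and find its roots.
Substitute t(n) = rⁿ and divide through by rⁿ⁻²: r² - 6r + 8 = 0
Factor: (r - 2)(r - 4) = 0, so r = 2, 4.
General solution: t(n) = A·2ⁿ + B·4ⁿ

Characteristic: r² - 6r + 8 = 0, Roots: r = 2, 4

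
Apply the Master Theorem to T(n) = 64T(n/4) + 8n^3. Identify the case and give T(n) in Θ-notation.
Master Theorem template: T(n) = a·T(n/b) + f(n).
Here: a=64, b=4, f(n)=8n^3
Compute log_b(a) = log_4(64) = 3.
f(n) = 8n^3 = Θ(n^3). Case 2: T(n) = Θ(n^3 log n).

Case 2: T(n) = Θ(n^3 log n)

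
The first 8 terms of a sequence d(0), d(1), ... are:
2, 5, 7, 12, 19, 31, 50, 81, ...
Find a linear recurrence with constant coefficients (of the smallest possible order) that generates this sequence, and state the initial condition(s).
Look for the lowest-order linear relation among consecutive terms.
Observation: d(n) - 1·d(n-1) - (1)·d(n-2) = 0 holds for the shown terms, and no order-1 relation d(n) = α·d(n-1) + β fits.
Check at n=3: 1·7 + (1)·5 = 12. ✓

d(n) = d(n-1) + d(n-2), d(0) = 2, d(1) = 5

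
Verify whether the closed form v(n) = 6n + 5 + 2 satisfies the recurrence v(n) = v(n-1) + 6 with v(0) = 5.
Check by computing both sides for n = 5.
From the recurrence with v(0) = 5:
  v(0) = 5, v(1) = 11, v(2) = 17, v(3) = 23, v(4) = 29, v(5) = 35
  so the recurrence gives v(5) = 35.
From the proposed closed form v(n) = 6n + 5 + 2:
  v(5) = 37.
The recurrence gives 35 but the closed form gives 37, so the closed form does not satisfy the recurrence.

No, the closed form is incorrect.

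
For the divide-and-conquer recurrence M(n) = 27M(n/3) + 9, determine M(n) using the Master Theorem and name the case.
Master Theorem template: M(n) = a·M(n/b) + f(n).
Here: a=27, b=3, f(n)=9
Compute log_b(a) = log_3(27) = 3.
f(n) = 9 = O(n^(3-ε)) with ε = 3. Case 1: M(n) = Θ(n^log_b(a)) = Θ(n^3).

Case 1: M(n) = Θ(n^3)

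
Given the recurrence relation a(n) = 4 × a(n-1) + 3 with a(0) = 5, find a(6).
Computing step by step:
a(0) = 5
a(1) = 4 × 5 + 3 = 23
a(2) = 4 × 23 + 3 = 95
a(3) = 4 × 95 + 3 = 383
a(4) = 4 × 383 + 3 = 1535
a(5) = 4 × 1535 + 3 = 6143
a(6) = 4 × 6143 + 3 = 24575

24575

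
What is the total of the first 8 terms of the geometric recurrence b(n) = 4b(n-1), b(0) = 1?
Computing the sequence terms: 1, 4, 16, 64, 256, 1024, 4096, 16384
Adding these values together:

21845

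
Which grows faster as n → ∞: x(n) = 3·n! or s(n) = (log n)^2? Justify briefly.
Comparing growth rates:
Growth-rate hierarchy: log n ≺ any polynomial ≺ any exponential cⁿ (c>1) ≺ n! ≺ nⁿ.
factorial dominates polylogarithmic (log n)^2 asymptotically.

x(n) grows faster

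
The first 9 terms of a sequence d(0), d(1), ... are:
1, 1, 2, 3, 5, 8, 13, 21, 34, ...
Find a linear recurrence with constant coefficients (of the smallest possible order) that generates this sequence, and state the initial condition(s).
Look for the lowest-order linear relation among consecutive terms.
Observation: d(n) - 1·d(n-1) - (1)·d(n-2) = 0 holds for the shown terms, and no order-1 relation d(n) = α·d(n-1) + β fits.
Check at n=3: 1·2 + (1)·1 = 3. ✓

d(n) = d(n-1) + d(n-2), d(0) = 1, d(1) = 1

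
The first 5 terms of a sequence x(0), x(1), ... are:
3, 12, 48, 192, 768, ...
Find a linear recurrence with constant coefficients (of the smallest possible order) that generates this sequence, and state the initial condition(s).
Look for the lowest-order linear relation among consecutive terms.
Observation: each term is 4× the previous.
Check at n=2: 4·12 = 48. ✓

x(n) = 4 × x(n-1), x(0) = 3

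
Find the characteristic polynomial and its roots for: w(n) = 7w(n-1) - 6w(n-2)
Substitute w(n) = rⁿ and divide through by rⁿ⁻²: r² - 7r + 6 = 0
Factor: (r - 6)(r - 1) = 0, so r = 6, 1.
General solution: w(n) = A·6ⁿ + B·1ⁿ

Characteristic: r² - 7r + 6 = 0, Roots: r = 6, 1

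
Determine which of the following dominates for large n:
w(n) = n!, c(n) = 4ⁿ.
Comparing growth rates:
Growth-rate hierarchy: log n ≺ any polynomial ≺ any exponential cⁿ (c>1) ≺ n! ≺ nⁿ.
factorial dominates exponential base 4 asymptotically.

w(n) grows faster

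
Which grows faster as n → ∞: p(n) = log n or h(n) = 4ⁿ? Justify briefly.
Comparing growth rates:
Growth-rate hierarchy: log n ≺ any polynomial ≺ any exponential cⁿ (c>1) ≺ n! ≺ nⁿ.
exponential base 4 dominates logarithmic asymptotically.

h(n) grows faster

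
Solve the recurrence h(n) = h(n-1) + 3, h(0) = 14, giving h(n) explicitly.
Recurrence: h(n) = h(n-1) + 3, initial: h(0) = 14.
Each step adds 3, so h(n) = h(0) + 3n = 3n + 14.

h(n) = 3n + 14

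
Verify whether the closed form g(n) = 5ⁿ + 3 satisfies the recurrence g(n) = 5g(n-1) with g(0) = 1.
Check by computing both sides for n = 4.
From the recurrence with g(0) = 1:
  g(0) = 1, g(1) = 5, g(2) = 25, g(3) = 125, g(4) = 625
  so the recurrence gives g(4) = 625.
From the proposed closed form g(n) = 5ⁿ + 3:
  g(4) = 628.
The recurrence gives 625 but the closed form gives 628, so the closed form does not satisfy the recurrence.

No, the closed form is incorrect.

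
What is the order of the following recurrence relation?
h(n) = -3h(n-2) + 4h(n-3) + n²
The order is the largest lag k for which h(n-k) appears. Here the deepest term is h(n-3) (the n² term is non-homogeneous and does not affect the order), so the order is 3.

Order 3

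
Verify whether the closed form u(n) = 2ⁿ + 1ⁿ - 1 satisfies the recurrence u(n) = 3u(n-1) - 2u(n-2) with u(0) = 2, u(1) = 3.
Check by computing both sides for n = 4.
From the recurrence with u(0) = 2, u(1) = 3:
  u(0) = 2, u(1) = 3, u(2) = 5, u(3) = 9, u(4) = 17
  so the recurrence gives u(4) = 17.
From the proposed closed form u(n) = 2ⁿ + 1ⁿ - 1:
  u(4) = 16.
The recurrence gives 17 but the closed form gives 16, so the closed form does not satisfy the recurrence.

No, the closed form is incorrect.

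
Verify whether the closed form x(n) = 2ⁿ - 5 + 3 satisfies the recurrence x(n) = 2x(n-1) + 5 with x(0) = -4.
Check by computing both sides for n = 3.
From the recurrence with x(0) = -4:
  x(0) = -4, x(1) = -3, x(2) = -1, x(3) = 3
  so the recurrence gives x(3) = 3.
From the proposed closed form x(n) = 2ⁿ - 5 + 3:
  x(3) = 6.
The recurrence gives 3 but the closed form gives 6, so the closed form does not satisfy the recurrence.

No, the closed form is incorrect.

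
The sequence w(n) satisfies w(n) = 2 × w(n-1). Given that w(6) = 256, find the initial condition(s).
In general w(n) = 2ⁿ · w(0). At n = 6: w(0) = w(6) / 2^6 = 256 / 64 = 4.

w(0) = 4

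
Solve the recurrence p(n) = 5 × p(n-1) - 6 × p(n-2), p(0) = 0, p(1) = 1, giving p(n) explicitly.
Recurrence: p(n) = 5 × p(n-1) - 6 × p(n-2), initial: p(0) = 0, p(1) = 1.
Characteristic equation: r² - 5r + 6 = 0, which factors as (r - 3)(r - 2) = 0, so r = 3, 2. General solution p(n) = A·3ⁿ + B·2ⁿ. From p(0) = 0: A + B = 0. From p(1) = 1: 3A + 2B = 1. Solving gives A = 1, B = -1.

p(n) = 3ⁿ - 2ⁿ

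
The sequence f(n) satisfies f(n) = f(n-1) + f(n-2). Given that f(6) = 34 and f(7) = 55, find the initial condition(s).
Work backwards using f(k) = f(k+2) - f(k+1):
f(5) = f(7) - f(6) = 55 - 34 = 21
f(4) = f(6) - f(5) = 34 - 21 = 13
f(3) = f(5) - f(4) = 21 - 13 = 8
f(2) = f(4) - f(3) = 13 - 8 = 5
f(1) = f(3) - f(2) = 8 - 5 = 3
f(0) = f(2) - f(1) = 5 - 3 = 2

f(0) = 2, f(1) = 3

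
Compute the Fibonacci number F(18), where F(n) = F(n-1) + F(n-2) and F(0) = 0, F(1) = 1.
Computing the sequence terms:
0, 1, 1, 2, 3, 5, 8, 13, 21, 34, 55, 89, 144, 233, 377, 610, 987, 1597, 2584

2584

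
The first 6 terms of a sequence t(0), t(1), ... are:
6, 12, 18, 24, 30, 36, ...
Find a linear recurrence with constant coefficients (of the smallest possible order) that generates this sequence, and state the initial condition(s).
Look for the lowest-order linear relation among consecutive terms.
Observation: consecutive differences are constant (= 6).
Check at n=2: 1·12 + 6 = 18. ✓

t(n) = t(n-1) + 6, t(0) = 6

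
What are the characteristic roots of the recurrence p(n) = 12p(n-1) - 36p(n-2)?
Substitute p(n) = rⁿ and divide through by rⁿ⁻²: r² - 12r + 36 = 0
Factor: (r - 6)² = 0, so r = 6 (double root).
General solution: p(n) = (A + Bn)·6ⁿ

Characteristic: r² - 12r + 36 = 0, Roots: r = 6 (double root)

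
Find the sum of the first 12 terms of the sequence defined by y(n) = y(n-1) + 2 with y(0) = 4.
Computing the sequence terms: 4, 6, 8, 10, 12, 14, 16, 18, 20, 22, 24, 26
Adding these values together:

180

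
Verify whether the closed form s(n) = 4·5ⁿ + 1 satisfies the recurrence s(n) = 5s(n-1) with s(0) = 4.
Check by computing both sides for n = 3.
From the recurrence with s(0) = 4:
  s(0) = 4, s(1) = 20, s(2) = 100, s(3) = 500
  so the recurrence gives s(3) = 500.
From the proposed closed form s(n) = 4·5ⁿ + 1:
  s(3) = 501.
The recurrence gives 500 but the closed form gives 501, so the closed form does not satisfy the recurrence.

No, the closed form is incorrect.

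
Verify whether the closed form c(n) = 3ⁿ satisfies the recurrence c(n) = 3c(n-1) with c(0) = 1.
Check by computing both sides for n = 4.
From the recurrence with c(0) = 1:
  c(0) = 1, c(1) = 3, c(2) = 9, c(3) = 27, c(4) = 81
  so the recurrence gives c(4) = 81.
From the proposed closed form c(n) = 3ⁿ:
  c(4) = 81.
Both sides give 81 at n = 4, and the initial condition(s) match, so the closed form is consistent.

Yes, the closed form is correct.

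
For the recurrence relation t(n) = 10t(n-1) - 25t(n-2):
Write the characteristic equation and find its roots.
Substitute t(n) = rⁿ and divide through by rⁿ⁻²: r² - 10r + 25 = 0
Factor: (r - 5)² = 0, so r = 5 (double root).
General solution: t(n) = (A + Bn)·5ⁿ

Characteristic: r² - 10r + 25 = 0, Roots: r = 5 (double root)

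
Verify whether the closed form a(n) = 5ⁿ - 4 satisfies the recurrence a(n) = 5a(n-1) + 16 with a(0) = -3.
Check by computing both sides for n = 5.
From the recurrence with a(0) = -3:
  a(0) = -3, a(1) = 1, a(2) = 21, a(3) = 121, a(4) = 621, a(5) = 3121
  so the recurrence gives a(5) = 3121.
From the proposed closed form a(n) = 5ⁿ - 4:
  a(5) = 3121.
Both sides give 3121 at n = 5, and the initial condition(s) match, so the closed form is consistent.

Yes, the closed form is correct.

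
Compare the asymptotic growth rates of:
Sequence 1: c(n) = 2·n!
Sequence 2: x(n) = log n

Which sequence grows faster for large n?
Comparing growth rates:
Growth-rate hierarchy: log n ≺ any polynomial ≺ any exponential cⁿ (c>1) ≺ n! ≺ nⁿ.
factorial dominates logarithmic asymptotically.

c(n) grows faster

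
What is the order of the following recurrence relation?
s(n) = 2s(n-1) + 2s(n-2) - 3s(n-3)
The order is the largest lag k for which s(n-k) appears. Here the deepest term is s(n-3), so the order is 3.

Order 3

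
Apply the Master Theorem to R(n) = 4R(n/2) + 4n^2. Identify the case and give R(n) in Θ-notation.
Master Theorem template: R(n) = a·R(n/b) + f(n).
Here: a=4, b=2, f(n)=4n^2
Compute log_b(a) = log_2(4) = 2.
f(n) = 4n^2 = Θ(n^2). Case 2: R(n) = Θ(n^2 log n).

Case 2: R(n) = Θ(n^2 log n)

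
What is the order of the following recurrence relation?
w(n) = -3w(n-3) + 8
The order is the largest lag k for which w(n-k) appears. Here the deepest term is w(n-3) (the 8 term is non-homogeneous and does not affect the order), so the order is 3.

Order 3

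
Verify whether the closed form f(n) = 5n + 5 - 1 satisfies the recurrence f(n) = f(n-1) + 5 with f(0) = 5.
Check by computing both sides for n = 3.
From the recurrence with f(0) = 5:
  f(0) = 5, f(1) = 10, f(2) = 15, f(3) = 20
  so the recurrence gives f(3) = 20.
From the proposed closed form f(n) = 5n + 5 - 1:
  f(3) = 19.
The recurrence gives 20 but the closed form gives 19, so the closed form does not satisfy the recurrence.

No, the closed form is incorrect.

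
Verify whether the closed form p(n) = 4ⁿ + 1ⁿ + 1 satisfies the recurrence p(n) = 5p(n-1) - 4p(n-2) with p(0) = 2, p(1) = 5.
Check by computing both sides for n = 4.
From the recurrence with p(0) = 2, p(1) = 5:
  p(0) = 2, p(1) = 5, p(2) = 17, p(3) = 65, p(4) = 257
  so the recurrence gives p(4) = 257.
From the proposed closed form p(n) = 4ⁿ + 1ⁿ + 1:
  p(4) = 258.
The recurrence gives 257 but the closed form gives 258, so the closed form does not satisfy the recurrence.

No, the closed form is incorrect.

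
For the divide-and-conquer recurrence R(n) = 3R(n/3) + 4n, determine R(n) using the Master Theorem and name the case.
Master Theorem template: R(n) = a·R(n/b) + f(n).
Here: a=3, b=3, f(n)=4n
Compute log_b(a) = log_3(3) = 1.
f(n) = 4n = Θ(n). Case 2: R(n) = Θ(n log n).

Case 2: R(n) = Θ(n log n)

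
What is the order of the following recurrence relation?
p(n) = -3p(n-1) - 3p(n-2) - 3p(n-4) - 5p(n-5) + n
The order is the largest lag k for which p(n-k) appears. Here the deepest term is p(n-5) (the n term is non-homogeneous and does not affect the order), so the order is 5.

Order 5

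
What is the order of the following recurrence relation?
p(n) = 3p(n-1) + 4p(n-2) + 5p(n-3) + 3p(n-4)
The order is the largest lag k for which p(n-k) appears. Here the deepest term is p(n-4), so the order is 4.

Order 4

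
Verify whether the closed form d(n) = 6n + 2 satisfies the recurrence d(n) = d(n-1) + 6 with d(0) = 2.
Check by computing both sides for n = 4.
From the recurrence with d(0) = 2:
  d(0) = 2, d(1) = 8, d(2) = 14, d(3) = 20, d(4) = 26
  so the recurrence gives d(4) = 26.
From the proposed closed form d(n) = 6n + 2:
  d(4) = 26.
Both sides give 26 at n = 4, and the initial condition(s) match, so the closed form is consistent.

Yes, the closed form is correct.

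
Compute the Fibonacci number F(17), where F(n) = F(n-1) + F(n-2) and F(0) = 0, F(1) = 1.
Computing the sequence terms:
0, 1, 1, 2, 3, 5, 8, 13, 21, 34, 55, 89, 144, 233, 377, 610, 987, 1597

1597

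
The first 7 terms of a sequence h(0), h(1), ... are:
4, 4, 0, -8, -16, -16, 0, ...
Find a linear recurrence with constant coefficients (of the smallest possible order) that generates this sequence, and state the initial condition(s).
Look for the lowest-order linear relation among consecutive terms.
Observation: h(n) - 2·h(n-1) - (-2)·h(n-2) = 0 holds for the shown terms, and no order-1 relation h(n) = α·h(n-1) + β fits.
Check at n=3: 2·0 + (-2)·4 = -8. ✓

h(n) = 2h(n-1) - 2h(n-2), h(0) = 4, h(1) = 4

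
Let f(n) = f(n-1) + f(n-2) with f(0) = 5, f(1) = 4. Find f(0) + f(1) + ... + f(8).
Computing the sequence terms: 5, 4, 9, 13, 22, 35, 57, 92, 149
Adding these values together:

386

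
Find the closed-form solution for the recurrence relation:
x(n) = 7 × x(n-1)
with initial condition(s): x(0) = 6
Recurrence: x(n) = 7 × x(n-1), initial: x(0) = 6.
Each term is 7 times the previous, so this is geometric with ratio 7. After n steps: x(n) = x(0)·7ⁿ = 6·7ⁿ.

x(n) = 6·7ⁿ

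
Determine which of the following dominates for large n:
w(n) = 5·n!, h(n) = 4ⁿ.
Comparing growth rates:
Growth-rate hierarchy: log n ≺ any polynomial ≺ any exponential cⁿ (c>1) ≺ n! ≺ nⁿ.
factorial dominates exponential base 4 asymptotically.

w(n) grows faster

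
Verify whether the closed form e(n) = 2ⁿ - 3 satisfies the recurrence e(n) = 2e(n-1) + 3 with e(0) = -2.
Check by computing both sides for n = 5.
From the recurrence with e(0) = -2:
  e(0) = -2, e(1) = -1, e(2) = 1, e(3) = 5, e(4) = 13, e(5) = 29
  so the recurrence gives e(5) = 29.
From the proposed closed form e(n) = 2ⁿ - 3:
  e(5) = 29.
Both sides give 29 at n = 5, and the initial condition(s) match, so the closed form is consistent.

Yes, the closed form is correct.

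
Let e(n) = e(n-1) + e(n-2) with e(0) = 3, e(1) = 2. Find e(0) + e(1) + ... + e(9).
Computing the sequence terms: 3, 2, 5, 7, 12, 19, 31, 50, 81, 131
Adding these values together:

341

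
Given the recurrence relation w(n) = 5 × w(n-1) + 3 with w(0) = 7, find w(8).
Computing step by step:
w(0) = 7
w(1) = 5 × 7 + 3 = 38
w(2) = 5 × 38 + 3 = 193
w(3) = 5 × 193 + 3 = 968
w(4) = 5 × 968 + 3 = 4843
w(5) = 5 × 4843 + 3 = 24218
w(6) = 5 × 24218 + 3 = 121093
w(7) = 5 × 121093 + 3 = 605468
w(8) = 5 × 605468 + 3 = 3027343

3027343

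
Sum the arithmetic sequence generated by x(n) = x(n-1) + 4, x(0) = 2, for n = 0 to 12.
Computing the sequence terms: 2, 6, 10, 14, 18, 22, 26, 30, 34, 38, 42, 46, 50
Adding these values together:

338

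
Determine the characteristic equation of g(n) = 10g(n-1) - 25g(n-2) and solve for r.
Substitute g(n) = rⁿ and divide through by rⁿ⁻²: r² - 10r + 25 = 0
Factor: (r - 5)² = 0, so r = 5 (double root).
General solution: g(n) = (A + Bn)·5ⁿ

Characteristic: r² - 10r + 25 = 0, Roots: r = 5 (double root)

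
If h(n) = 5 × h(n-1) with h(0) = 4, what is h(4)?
Computing step by step:
h(0) = 4
h(1) = 5 × 4 = 20
h(2) = 5 × 20 = 100
h(3) = 5 × 100 = 500
h(4) = 5 × 500 = 2500

2500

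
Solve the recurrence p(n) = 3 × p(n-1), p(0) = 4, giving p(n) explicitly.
Recurrence: p(n) = 3 × p(n-1), initial: p(0) = 4.
Each term is 3 times the previous, so this is geometric with ratio 3. After n steps: p(n) = p(0)·3ⁿ = 4·3ⁿ.

p(n) = 4·3ⁿ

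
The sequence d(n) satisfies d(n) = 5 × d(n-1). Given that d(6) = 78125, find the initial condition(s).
In general d(n) = 5ⁿ · d(0). At n = 6: d(0) = d(6) / 5^6 = 78125 / 15625 = 5.

d(0) = 5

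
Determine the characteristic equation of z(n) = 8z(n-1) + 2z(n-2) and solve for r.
Substitute z(n) = rⁿ and divide through by rⁿ⁻²: r² - 8r - 2 = 0
Discriminant: 8² + 4·2 = 72, not a perfect square, so by the quadratic formula r = (8 ± √72)/2.
General solution: z(n) = A·r₁ⁿ + B·r₂ⁿ where r₁,r₂ = (8 ± √72)/2

Characteristic: r² - 8r - 2 = 0, Roots: r = (8 ± √72)/2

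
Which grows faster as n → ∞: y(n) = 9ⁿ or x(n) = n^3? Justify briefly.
Comparing growth rates:
Growth-rate hierarchy: log n ≺ any polynomial ≺ any exponential cⁿ (c>1) ≺ n! ≺ nⁿ.
exponential base 9 dominates polynomial degree 3 asymptotically.

y(n) grows faster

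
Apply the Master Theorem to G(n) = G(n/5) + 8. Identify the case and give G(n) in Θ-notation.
Master Theorem template: G(n) = a·G(n/b) + f(n).
Here: a=1, b=5, f(n)=8
Compute log_b(a) = log_5(1) = 0.
f(n) = 8 = Θ(1). Case 2: G(n) = Θ(log n).

Case 2: G(n) = Θ(log n)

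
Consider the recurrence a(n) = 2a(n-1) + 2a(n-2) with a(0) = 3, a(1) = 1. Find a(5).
Computing the sequence terms:
3, 1, 8, 18, 52, 140

140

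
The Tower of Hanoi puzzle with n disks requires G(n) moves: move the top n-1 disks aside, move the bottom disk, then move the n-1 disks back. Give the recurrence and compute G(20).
Moving n disks = move the top n-1 disks aside (G(n-1) moves) + move the largest disk (1 move) + move the n-1 disks back on top (G(n-1) moves), so G(n) = 2G(n-1) + 1, with G(1) = 1 (a single disk takes one move).
First terms: 1, 3, 7, 15, 31, 63, … — each is one less than a power of 2. Indeed G(n) + 1 = 2(G(n-1) + 1) with G(1) + 1 = 2, so G(n) + 1 = 2ⁿ and G(n) = 2ⁿ - 1.
Hence G(20) = 2^20 - 1 = 1048576 - 1 = 1048575.

G(n) = 2G(n-1) + 1, G(1) = 1; G(20) = 1048575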